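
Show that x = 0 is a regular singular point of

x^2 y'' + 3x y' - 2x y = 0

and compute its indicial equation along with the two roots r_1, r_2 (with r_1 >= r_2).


Divide by x^2 to reach normal form y'' + P_1(x) y' + P_2(x) y = 0 with P_1(x) = 3/x and P_2(x) = -2/x.
x = 0 is a singular point because the y'-coefficient 3/x has a pole at x = 0 and the y-coefficient -2/x has a pole at x = 0.
It is a regular singular point because x P_1(x) = p(x) = 3 and x^2 P_2(x) = q(x) = -2x are polynomials, hence analytic at x = 0.
p(0) = 3,  q(0) = 0.
Indicial equation: r(r-1) + p(0) r + q(0) = 0, i.e. r^2 + (p(0) - 1) r + q(0) = 0, i.e. r^2 + 2 r = 0.
Discriminant: (2)^2 - 4(0) = 4, so r = (-2 ± 2)/2.
Solving: r_1 = 0, r_2 = -2.

indicial: r^2 + 2 r = 0; roots r_1 = 0, r_2 = -2


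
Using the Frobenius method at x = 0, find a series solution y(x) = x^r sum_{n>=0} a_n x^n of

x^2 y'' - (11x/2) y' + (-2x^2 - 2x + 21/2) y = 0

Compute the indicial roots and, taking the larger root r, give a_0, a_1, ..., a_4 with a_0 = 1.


Write in Frobenius form y'' + (p(x)/x) y' + (q(x)/x^2) y = 0:
  p(x) = -11/2,  q(x) = -2x^2 - 2x + 21/2.
Indicial equation: r(r-1) + (-11/2) r + (21/2) = 0 -> roots r_1 = 7/2, r_2 = 3.
Take r = r_1 = 7/2. Let y(x) = x^r sum_{n>=0} a_n x^n with a_0 = 1.
Substitute y = x^r sum a_n x^n and match x^{r+n}. The recurrence is
  D(n) a_n - 2 a_{n-1} - 2 a_{n-2} = 0,  where D(n) = (r+n)(r+n-1) + (-11/2)(r+n) + (21/2).
  a_n = [2 a_{n-1} + 2 a_{n-2}] / D(n).
Since the indicial polynomial factors as (r - r_1)(r - r_2), D(n) = (r_1 + n - r_1)(r_1 + n - r_2) = n(n + 1/2).
Evaluating step by step (a_0 = 1):
  n = 1: D(1) = 1(1 + 1/2) = 3/2; numerator = 2(1) = 2; a_1 = (2)/(3/2) = 4/3
  n = 2: D(2) = 2(2 + 1/2) = 5; numerator = 2(4/3) + 2(1) = 14/3; a_2 = (14/3)/(5) = 14/15
  n = 3: D(3) = 3(3 + 1/2) = 21/2; numerator = 2(14/15) + 2(4/3) = 68/15; a_3 = (68/15)/(21/2) = 136/315
  n = 4: D(4) = 4(4 + 1/2) = 18; numerator = 2(136/315) + 2(14/15) = 172/63; a_4 = (172/63)/(18) = 86/567

r = 7/2; a_0 = 1; a_1 = 4/3; a_2 = 14/15; a_3 = 136/315; a_4 = 86/567


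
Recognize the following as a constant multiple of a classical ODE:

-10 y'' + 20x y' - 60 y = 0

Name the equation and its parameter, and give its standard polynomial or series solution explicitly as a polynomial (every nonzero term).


All three coefficients share the factor -10; dividing through by -10 gives  y'' - 2x y' + 6 y = 0.
This matches the Hermite equation y'' - 2x y' + 2n y = 0 with 2n = 6, so n = 3; the polynomial solution is H_3(x).
With y = sum_k a_k x^k, matching x^k gives (k+2)(k+1) a_{k+2} = 2(k - n) a_k = 2(k - 3) a_k. The right side vanishes at k = 3, so the series with the parity of 3 terminates at degree 3.
Standard normalization: leading coefficient of H_n is 2^n, so a_3 = 2^3 = 8. Work downward with a_k = (k+1)(k+2) a_{k+2} / (2(k - n)):
  a_1 = (2)(3)(8) / (2(1 - 3)) = 48/(-4) = -12
Hence H_3(x) = 8 x^3 - 12 x.

H_3(x); series = 8 x^3 - 12 x


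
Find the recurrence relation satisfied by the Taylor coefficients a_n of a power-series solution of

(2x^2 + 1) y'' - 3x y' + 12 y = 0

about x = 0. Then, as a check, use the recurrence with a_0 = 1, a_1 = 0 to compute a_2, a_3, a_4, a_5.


Substitute y = sum_n a_n x^n.
(1 + 2 x^2) y'' contributes (n+2)(n+1) a_{n+2} + 2 n(n-1) a_n at x^n.
-3 x y'(x) contributes -3 n a_n at x^n.
12 y(x) contributes 12 a_n at x^n.
Matching x^n: (n+2)(n+1) a_{n+2} + (2 n(n-1) - 3 n + 12) a_n = 0.
Thus a_{n+2} = (-2 n(n-1) + 3 n - 12) / ((n+1)(n+2)) * a_n.

Check with a_0 = 1, a_1 = 0 (apply the recurrence for n = 0, 1, 2, 3): a_0 = 1, a_1 = 0, a_2 = -6, a_3 = 0, a_4 = 5, a_5 = 0.

a_(n+2) = (-2 n(n-1) + 3 n - 12) / ((n+1)(n+2)) * a_n; check: a_0 = 1, a_1 = 0, a_2 = -6, a_3 = 0, a_4 = 5, a_5 = 0


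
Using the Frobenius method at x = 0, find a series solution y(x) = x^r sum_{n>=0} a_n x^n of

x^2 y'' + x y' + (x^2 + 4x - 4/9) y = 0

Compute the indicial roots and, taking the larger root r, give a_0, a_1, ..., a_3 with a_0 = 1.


Write in Frobenius form y'' + (p(x)/x) y' + (q(x)/x^2) y = 0:
  p(x) = 1,  q(x) = x^2 + 4x - 4/9.
Indicial equation: r(r-1) + (1) r + (-4/9) = 0 -> roots r_1 = 2/3, r_2 = -2/3.
Take r = r_1 = 2/3. Let y(x) = x^r sum_{n>=0} a_n x^n with a_0 = 1.
Substitute y = x^r sum a_n x^n and match x^{r+n}. The recurrence is
  D(n) a_n + 4 a_{n-1} + 1 a_{n-2} = 0,  where D(n) = (r+n)(r+n-1) + (1)(r+n) + (-4/9).
  a_n = [-4 a_{n-1} - 1 a_{n-2}] / D(n).
Since the indicial polynomial factors as (r - r_1)(r - r_2), D(n) = (r_1 + n - r_1)(r_1 + n - r_2) = n(n + 4/3).
Evaluating step by step (a_0 = 1):
  n = 1: D(1) = 1(1 + 4/3) = 7/3; numerator = -4(1) = -4; a_1 = (-4)/(7/3) = -12/7
  n = 2: D(2) = 2(2 + 4/3) = 20/3; numerator = -4(-12/7) - 1(1) = 41/7; a_2 = (41/7)/(20/3) = 123/140
  n = 3: D(3) = 3(3 + 4/3) = 13; numerator = -4(123/140) - 1(-12/7) = -9/5; a_3 = (-9/5)/(13) = -9/65

r = 2/3; a_0 = 1; a_1 = -12/7; a_2 = 123/140; a_3 = -9/65


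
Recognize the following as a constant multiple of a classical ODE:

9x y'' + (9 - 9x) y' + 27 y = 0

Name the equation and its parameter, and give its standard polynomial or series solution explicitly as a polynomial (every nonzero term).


All three coefficients share the factor 9; dividing through by 9 gives  x y'' + (1 - x) y' + 3 y = 0.
This matches the Laguerre equation x y'' + (1 - x) y' + n y = 0 with n = 3; the polynomial solution is L_3(x).
With y = sum_k a_k x^k, matching x^k gives (k+1)k a_{k+1} + (k+1) a_{k+1} - k a_k + n a_k = 0, i.e. (k+1)^2 a_{k+1} = (k - n) a_k = (k - 3) a_k. The right side vanishes at k = 3, so the series terminates at degree 3.
Standard normalization L_n(0) = 1 gives a_0 = 1. Work upward with a_{k+1} = (k - 3) a_k / (k+1)^2:
  a_1 = (0 - 3)(1) / 1^2 = -3/1 = -3
  a_2 = (1 - 3)(-3) / 2^2 = 6/4 = 3/2
  a_3 = (2 - 3)(3/2) / 3^2 = (-3/2)/9 = -1/6
Hence L_3(x) = -x^3/6 + 3 x^2/2 - 3 x + 1.

L_3(x); series = -x^3/6 + 3 x^2/2 - 3 x + 1


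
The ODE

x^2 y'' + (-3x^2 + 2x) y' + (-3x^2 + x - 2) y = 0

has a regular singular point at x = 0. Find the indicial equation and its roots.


Divide by x^2 to reach normal form y'' + P_1(x) y' + P_2(x) y = 0 with P_1(x) = -3 + 2/x and P_2(x) = -3 + 1/x - 2/x^2.
x = 0 is a singular point because the y'-coefficient -3 + 2/x has a pole at x = 0 and the y-coefficient -3 + 1/x - 2/x^2 has a pole at x = 0.
It is a regular singular point because x P_1(x) = p(x) = 2 - 3x and x^2 P_2(x) = q(x) = -3x^2 + x - 2 are polynomials, hence analytic at x = 0.
p(0) = 2,  q(0) = -2.
Indicial equation: r(r-1) + p(0) r + q(0) = 0, i.e. r^2 + (p(0) - 1) r + q(0) = 0, i.e. r^2 + 1 r - 2 = 0.
Discriminant: (1)^2 - 4(-2) = 9, so r = (-1 ± 3)/2.
Solving: r_1 = 1, r_2 = -2.

indicial: r^2 + 1 r - 2 = 0; roots r_1 = 1, r_2 = -2


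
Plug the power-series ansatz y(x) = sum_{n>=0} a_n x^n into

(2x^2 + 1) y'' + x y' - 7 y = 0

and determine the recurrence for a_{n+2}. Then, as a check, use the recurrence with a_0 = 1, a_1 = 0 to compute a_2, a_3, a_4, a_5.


Substitute y = sum_n a_n x^n.
(1 + 2 x^2) y'' contributes (n+2)(n+1) a_{n+2} + 2 n(n-1) a_n at x^n.
x y'(x) contributes n a_n at x^n.
-7 y(x) contributes -7 a_n at x^n.
Matching x^n: (n+2)(n+1) a_{n+2} + (2 n(n-1) + n - 7) a_n = 0.
Thus a_{n+2} = (-2 n(n-1) - n + 7) / ((n+1)(n+2)) * a_n.

Check with a_0 = 1, a_1 = 0 (apply the recurrence for n = 0, 1, 2, 3): a_0 = 1, a_1 = 0, a_2 = 7/2, a_3 = 0, a_4 = 7/24, a_5 = 0.

a_(n+2) = (-2 n(n-1) - n + 7) / ((n+1)(n+2)) * a_n; check: a_0 = 1, a_1 = 0, a_2 = 7/2, a_3 = 0, a_4 = 7/24, a_5 = 0


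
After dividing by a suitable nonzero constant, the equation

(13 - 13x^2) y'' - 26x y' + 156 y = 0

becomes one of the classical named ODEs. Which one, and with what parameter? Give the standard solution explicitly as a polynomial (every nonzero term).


All three coefficients share the factor 13; dividing through by 13 gives  (1 - x^2) y'' - 2x y' + 12 y = 0.
This matches the Legendre equation (1 - x^2) y'' - 2x y' + n(n+1) y = 0 (note the -2x y' term) with n(n+1) = 12, so n = 3; the polynomial solution is P_3(x).
With y = sum_k a_k x^k, matching x^k gives (k+2)(k+1) a_{k+2} = [k(k+1) - n(n+1)] a_k = (k - 3)(k + 4) a_k. The right side vanishes at k = 3, so the series with the parity of 3 terminates at degree 3.
Standard normalization (P_n(1) = 1): leading coefficient (2n)!/(2^n (n!)^2) = 720/(8*36) = 5/2, so a_3 = 5/2. Work downward with a_k = (k+1)(k+2) a_{k+2} / ((k - 3)(k + 4)):
  a_1 = (2)(3)(5/2) / ((1 - 3)(1 + 4)) = 15/(-10) = -3/2
Hence P_3(x) = 5 x^3/2 - 3 x/2.

P_3(x); series = 5 x^3/2 - 3 x/2


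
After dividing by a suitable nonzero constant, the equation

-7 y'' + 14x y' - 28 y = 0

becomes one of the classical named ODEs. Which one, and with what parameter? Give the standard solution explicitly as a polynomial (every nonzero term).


All three coefficients share the factor -7; dividing through by -7 gives  y'' - 2x y' + 4 y = 0.
This matches the Hermite equation y'' - 2x y' + 2n y = 0 with 2n = 4, so n = 2; the polynomial solution is H_2(x).
With y = sum_k a_k x^k, matching x^k gives (k+2)(k+1) a_{k+2} = 2(k - n) a_k = 2(k - 2) a_k. The right side vanishes at k = 2, so the series with the parity of 2 terminates at degree 2.
Standard normalization: leading coefficient of H_n is 2^n, so a_2 = 2^2 = 4. Work downward with a_k = (k+1)(k+2) a_{k+2} / (2(k - n)):
  a_0 = (1)(2)(4) / (2(0 - 2)) = 8/(-4) = -2
Hence H_2(x) = 4 x^2 - 2.

H_2(x); series = 4 x^2 - 2


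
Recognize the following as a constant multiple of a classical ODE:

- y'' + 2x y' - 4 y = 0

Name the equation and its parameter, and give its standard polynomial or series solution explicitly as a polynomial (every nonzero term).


All three coefficients share the factor -1; dividing through by -1 gives  y'' - 2x y' + 4 y = 0.
This matches the Hermite equation y'' - 2x y' + 2n y = 0 with 2n = 4, so n = 2; the polynomial solution is H_2(x).
With y = sum_k a_k x^k, matching x^k gives (k+2)(k+1) a_{k+2} = 2(k - n) a_k = 2(k - 2) a_k. The right side vanishes at k = 2, so the series with the parity of 2 terminates at degree 2.
Standard normalization: leading coefficient of H_n is 2^n, so a_2 = 2^2 = 4. Work downward with a_k = (k+1)(k+2) a_{k+2} / (2(k - n)):
  a_0 = (1)(2)(4) / (2(0 - 2)) = 8/(-4) = -2
Hence H_2(x) = 4 x^2 - 2.

H_2(x); series = 4 x^2 - 2


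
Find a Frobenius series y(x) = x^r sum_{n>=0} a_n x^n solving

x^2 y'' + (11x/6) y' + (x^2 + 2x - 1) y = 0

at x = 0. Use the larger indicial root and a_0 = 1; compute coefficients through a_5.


Write in Frobenius form y'' + (p(x)/x) y' + (q(x)/x^2) y = 0:
  p(x) = 11/6,  q(x) = x^2 + 2x - 1.
Indicial equation: r(r-1) + (11/6) r + (-1) = 0 -> roots r_1 = 2/3, r_2 = -3/2.
Take r = r_1 = 2/3. Let y(x) = x^r sum_{n>=0} a_n x^n with a_0 = 1.
Substitute y = x^r sum a_n x^n and match x^{r+n}. The recurrence is
  D(n) a_n + 2 a_{n-1} + 1 a_{n-2} = 0,  where D(n) = (r+n)(r+n-1) + (11/6)(r+n) + (-1).
  a_n = [-2 a_{n-1} - 1 a_{n-2}] / D(n).
Since the indicial polynomial factors as (r - r_1)(r - r_2), D(n) = (r_1 + n - r_1)(r_1 + n - r_2) = n(n + 13/6).
Evaluating step by step (a_0 = 1):
  n = 1: D(1) = 1(1 + 13/6) = 19/6; numerator = -2(1) = -2; a_1 = (-2)/(19/6) = -12/19
  n = 2: D(2) = 2(2 + 13/6) = 25/3; numerator = -2(-12/19) - 1(1) = 5/19; a_2 = (5/19)/(25/3) = 3/95
  n = 3: D(3) = 3(3 + 13/6) = 31/2; numerator = -2(3/95) - 1(-12/19) = 54/95; a_3 = (54/95)/(31/2) = 108/2945
  n = 4: D(4) = 4(4 + 13/6) = 74/3; numerator = -2(108/2945) - 1(3/95) = -309/2945; a_4 = (-309/2945)/(74/3) = -927/217930
  n = 5: D(5) = 5(5 + 13/6) = 215/6; numerator = -2(-927/217930) - 1(108/2945) = -99/3515; a_5 = (-99/3515)/(215/6) = -594/755725

r = 2/3; a_0 = 1; a_1 = -12/19; a_2 = 3/95; a_3 = 108/2945; a_4 = -927/217930; a_5 = -594/755725


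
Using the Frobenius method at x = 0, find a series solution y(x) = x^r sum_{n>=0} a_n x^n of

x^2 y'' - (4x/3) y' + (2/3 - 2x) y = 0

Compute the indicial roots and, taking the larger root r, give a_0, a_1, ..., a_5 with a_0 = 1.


Write in Frobenius form y'' + (p(x)/x) y' + (q(x)/x^2) y = 0:
  p(x) = -4/3,  q(x) = 2/3 - 2x.
Indicial equation: r(r-1) + (-4/3) r + (2/3) = 0 -> roots r_1 = 2, r_2 = 1/3.
Take r = r_1 = 2. Let y(x) = x^r sum_{n>=0} a_n x^n with a_0 = 1.
Substitute y = x^r sum a_n x^n and match x^{r+n}. The recurrence is
  D(n) a_n - 2 a_{n-1} = 0,  where D(n) = (r+n)(r+n-1) + (-4/3)(r+n) + (2/3).
  a_n = 2 / D(n) * a_{n-1}.
Since the indicial polynomial factors as (r - r_1)(r - r_2), D(n) = (r_1 + n - r_1)(r_1 + n - r_2) = n(n + 5/3).
Evaluating step by step (a_0 = 1):
  n = 1: D(1) = 1(1 + 5/3) = 8/3; numerator = 2(1) = 2; a_1 = (2)/(8/3) = 3/4
  n = 2: D(2) = 2(2 + 5/3) = 22/3; numerator = 2(3/4) = 3/2; a_2 = (3/2)/(22/3) = 9/44
  n = 3: D(3) = 3(3 + 5/3) = 14; numerator = 2(9/44) = 9/22; a_3 = (9/22)/(14) = 9/308
  n = 4: D(4) = 4(4 + 5/3) = 68/3; numerator = 2(9/308) = 9/154; a_4 = (9/154)/(68/3) = 27/10472
  n = 5: D(5) = 5(5 + 5/3) = 100/3; numerator = 2(27/10472) = 27/5236; a_5 = (27/5236)/(100/3) = 81/523600

r = 2; a_0 = 1; a_1 = 3/4; a_2 = 9/44; a_3 = 9/308; a_4 = 27/10472; a_5 = 81/523600


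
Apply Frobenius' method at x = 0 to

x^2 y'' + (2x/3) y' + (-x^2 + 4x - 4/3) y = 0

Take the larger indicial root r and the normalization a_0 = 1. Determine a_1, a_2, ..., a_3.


Write in Frobenius form y'' + (p(x)/x) y' + (q(x)/x^2) y = 0:
  p(x) = 2/3,  q(x) = -x^2 + 4x - 4/3.
Indicial equation: r(r-1) + (2/3) r + (-4/3) = 0 -> roots r_1 = 4/3, r_2 = -1.
Take r = r_1 = 4/3. Let y(x) = x^r sum_{n>=0} a_n x^n with a_0 = 1.
Substitute y = x^r sum a_n x^n and match x^{r+n}. The recurrence is
  D(n) a_n + 4 a_{n-1} - 1 a_{n-2} = 0,  where D(n) = (r+n)(r+n-1) + (2/3)(r+n) + (-4/3).
  a_n = [-4 a_{n-1} + 1 a_{n-2}] / D(n).
Since the indicial polynomial factors as (r - r_1)(r - r_2), D(n) = (r_1 + n - r_1)(r_1 + n - r_2) = n(n + 7/3).
Evaluating step by step (a_0 = 1):
  n = 1: D(1) = 1(1 + 7/3) = 10/3; numerator = -4(1) = -4; a_1 = (-4)/(10/3) = -6/5
  n = 2: D(2) = 2(2 + 7/3) = 26/3; numerator = -4(-6/5) + 1(1) = 29/5; a_2 = (29/5)/(26/3) = 87/130
  n = 3: D(3) = 3(3 + 7/3) = 16; numerator = -4(87/130) + 1(-6/5) = -252/65; a_3 = (-252/65)/(16) = -63/260

r = 4/3; a_0 = 1; a_1 = -6/5; a_2 = 87/130; a_3 = -63/260


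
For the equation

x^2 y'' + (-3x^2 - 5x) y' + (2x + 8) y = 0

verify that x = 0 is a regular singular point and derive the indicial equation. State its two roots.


Divide by x^2 to reach normal form y'' + P_1(x) y' + P_2(x) y = 0 with P_1(x) = -3 - 5/x and P_2(x) = 2/x + 8/x^2.
x = 0 is a singular point because the y'-coefficient -3 - 5/x has a pole at x = 0 and the y-coefficient 2/x + 8/x^2 has a pole at x = 0.
It is a regular singular point because x P_1(x) = p(x) = -3x - 5 and x^2 P_2(x) = q(x) = 2x + 8 are polynomials, hence analytic at x = 0.
p(0) = -5,  q(0) = 8.
Indicial equation: r(r-1) + p(0) r + q(0) = 0, i.e. r^2 + (p(0) - 1) r + q(0) = 0, i.e. r^2 - 6 r + 8 = 0.
Discriminant: (-6)^2 - 4(8) = 4, so r = (6 ± 2)/2.
Solving: r_1 = 4, r_2 = 2.

indicial: r^2 - 6 r + 8 = 0; roots r_1 = 4, r_2 = 2


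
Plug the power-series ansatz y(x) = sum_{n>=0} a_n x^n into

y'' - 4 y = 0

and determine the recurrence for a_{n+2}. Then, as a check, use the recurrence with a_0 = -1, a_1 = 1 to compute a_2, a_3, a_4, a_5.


Substitute y = sum_n a_n x^n into y'' + (const) y = 0.
y''(x) = sum_{n>=0} (n+2)(n+1) a_{n+2} x^n.
The ODE becomes sum_n [(n+2)(n+1) a_{n+2} - 4 a_n] x^n = 0.
Setting each coefficient to zero gives the recurrence:
  (n+2)(n+1) a_{n+2} - 4 a_n = 0,
  a_{n+2} = 4 / ((n+1)(n+2)) a_n.

Check with a_0 = -1, a_1 = 1 (apply the recurrence for n = 0, 1, 2, 3): a_0 = -1, a_1 = 1, a_2 = -2, a_3 = 2/3, a_4 = -2/3, a_5 = 2/15.

a_{n+2} = 4/((n+1)(n+2)) * a_n; check: a_0 = -1, a_1 = 1, a_2 = -2, a_3 = 2/3, a_4 = -2/3, a_5 = 2/15


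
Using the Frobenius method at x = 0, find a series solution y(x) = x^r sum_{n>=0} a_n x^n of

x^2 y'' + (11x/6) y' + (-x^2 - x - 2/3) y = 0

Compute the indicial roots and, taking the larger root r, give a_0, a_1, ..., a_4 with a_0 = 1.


Write in Frobenius form y'' + (p(x)/x) y' + (q(x)/x^2) y = 0:
  p(x) = 11/6,  q(x) = -x^2 - x - 2/3.
Indicial equation: r(r-1) + (11/6) r + (-2/3) = 0 -> roots r_1 = 1/2, r_2 = -4/3.
Take r = r_1 = 1/2. Let y(x) = x^r sum_{n>=0} a_n x^n with a_0 = 1.
Substitute y = x^r sum a_n x^n and match x^{r+n}. The recurrence is
  D(n) a_n - 1 a_{n-1} - 1 a_{n-2} = 0,  where D(n) = (r+n)(r+n-1) + (11/6)(r+n) + (-2/3).
  a_n = [1 a_{n-1} + 1 a_{n-2}] / D(n).
Since the indicial polynomial factors as (r - r_1)(r - r_2), D(n) = (r_1 + n - r_1)(r_1 + n - r_2) = n(n + 11/6).
Evaluating step by step (a_0 = 1):
  n = 1: D(1) = 1(1 + 11/6) = 17/6; numerator = 1(1) = 1; a_1 = (1)/(17/6) = 6/17
  n = 2: D(2) = 2(2 + 11/6) = 23/3; numerator = 1(6/17) + 1(1) = 23/17; a_2 = (23/17)/(23/3) = 3/17
  n = 3: D(3) = 3(3 + 11/6) = 29/2; numerator = 1(3/17) + 1(6/17) = 9/17; a_3 = (9/17)/(29/2) = 18/493
  n = 4: D(4) = 4(4 + 11/6) = 70/3; numerator = 1(18/493) + 1(3/17) = 105/493; a_4 = (105/493)/(70/3) = 9/986

r = 1/2; a_0 = 1; a_1 = 6/17; a_2 = 3/17; a_3 = 18/493; a_4 = 9/986


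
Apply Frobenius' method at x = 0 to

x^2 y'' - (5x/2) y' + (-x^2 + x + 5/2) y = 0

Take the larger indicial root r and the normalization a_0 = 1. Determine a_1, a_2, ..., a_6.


Write in Frobenius form y'' + (p(x)/x) y' + (q(x)/x^2) y = 0:
  p(x) = -5/2,  q(x) = -x^2 + x + 5/2.
Indicial equation: r(r-1) + (-5/2) r + (5/2) = 0 -> roots r_1 = 5/2, r_2 = 1.
Take r = r_1 = 5/2. Let y(x) = x^r sum_{n>=0} a_n x^n with a_0 = 1.
Substitute y = x^r sum a_n x^n and match x^{r+n}. The recurrence is
  D(n) a_n + 1 a_{n-1} - 1 a_{n-2} = 0,  where D(n) = (r+n)(r+n-1) + (-5/2)(r+n) + (5/2).
  a_n = [-1 a_{n-1} + 1 a_{n-2}] / D(n).
Since the indicial polynomial factors as (r - r_1)(r - r_2), D(n) = (r_1 + n - r_1)(r_1 + n - r_2) = n(n + 3/2).
Evaluating step by step (a_0 = 1):
  n = 1: D(1) = 1(1 + 3/2) = 5/2; numerator = -1(1) = -1; a_1 = (-1)/(5/2) = -2/5
  n = 2: D(2) = 2(2 + 3/2) = 7; numerator = -1(-2/5) + 1(1) = 7/5; a_2 = (7/5)/(7) = 1/5
  n = 3: D(3) = 3(3 + 3/2) = 27/2; numerator = -1(1/5) + 1(-2/5) = -3/5; a_3 = (-3/5)/(27/2) = -2/45
  n = 4: D(4) = 4(4 + 3/2) = 22; numerator = -1(-2/45) + 1(1/5) = 11/45; a_4 = (11/45)/(22) = 1/90
  n = 5: D(5) = 5(5 + 3/2) = 65/2; numerator = -1(1/90) + 1(-2/45) = -1/18; a_5 = (-1/18)/(65/2) = -1/585
  n = 6: D(6) = 6(6 + 3/2) = 45; numerator = -1(-1/585) + 1(1/90) = 1/78; a_6 = (1/78)/(45) = 1/3510

r = 5/2; a_0 = 1; a_1 = -2/5; a_2 = 1/5; a_3 = -2/45; a_4 = 1/90; a_5 = -1/585; a_6 = 1/3510


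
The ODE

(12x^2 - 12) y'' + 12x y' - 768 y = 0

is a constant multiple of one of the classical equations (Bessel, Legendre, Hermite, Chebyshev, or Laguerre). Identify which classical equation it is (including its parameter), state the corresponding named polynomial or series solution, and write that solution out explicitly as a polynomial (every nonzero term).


All three coefficients share the factor -12; dividing through by -12 gives  (1 - x^2) y'' - x y' + 64 y = 0.
This matches the Chebyshev equation (1 - x^2) y'' - x y' + n^2 y = 0 (note the -x y' term, not -2x y') with n^2 = 64, so n = 8; the polynomial solution is T_8(x).
With y = sum_k a_k x^k, matching x^k gives (k+2)(k+1) a_{k+2} = (k^2 - n^2) a_k = (k - 8)(k + 8) a_k. The right side vanishes at k = 8, so the series with the parity of 8 terminates at degree 8.
Standard normalization: leading coefficient of T_n is 2^(n-1), so a_8 = 2^7 = 128. Work downward with a_k = (k+1)(k+2) a_{k+2} / ((k - 8)(k + 8)):
  a_6 = (7)(8)(128) / ((6 - 8)(6 + 8)) = 7168/(-28) = -256
  a_4 = (5)(6)(-256) / ((4 - 8)(4 + 8)) = -7680/(-48) = 160
  a_2 = (3)(4)(160) / ((2 - 8)(2 + 8)) = 1920/(-60) = -32
  a_0 = (1)(2)(-32) / ((0 - 8)(0 + 8)) = -64/(-64) = 1
Hence T_8(x) = 128 x^8 - 256 x^6 + 160 x^4 - 32 x^2 + 1.

T_8(x); series = 128 x^8 - 256 x^6 + 160 x^4 - 32 x^2 + 1


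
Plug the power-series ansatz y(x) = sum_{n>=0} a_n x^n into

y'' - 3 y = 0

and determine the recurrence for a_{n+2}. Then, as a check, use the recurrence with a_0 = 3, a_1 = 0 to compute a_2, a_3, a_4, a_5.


Substitute y = sum_n a_n x^n into y'' + (const) y = 0.
y''(x) = sum_{n>=0} (n+2)(n+1) a_{n+2} x^n.
The ODE becomes sum_n [(n+2)(n+1) a_{n+2} - 3 a_n] x^n = 0.
Setting each coefficient to zero gives the recurrence:
  (n+2)(n+1) a_{n+2} - 3 a_n = 0,
  a_{n+2} = 3 / ((n+1)(n+2)) a_n.

Check with a_0 = 3, a_1 = 0 (apply the recurrence for n = 0, 1, 2, 3): a_0 = 3, a_1 = 0, a_2 = 9/2, a_3 = 0, a_4 = 9/8, a_5 = 0.

a_{n+2} = 3/((n+1)(n+2)) * a_n; check: a_0 = 3, a_1 = 0, a_2 = 9/2, a_3 = 0, a_4 = 9/8, a_5 = 0


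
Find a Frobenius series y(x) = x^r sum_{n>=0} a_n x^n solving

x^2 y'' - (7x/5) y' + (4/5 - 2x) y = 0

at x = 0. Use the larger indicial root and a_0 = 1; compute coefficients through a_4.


Write in Frobenius form y'' + (p(x)/x) y' + (q(x)/x^2) y = 0:
  p(x) = -7/5,  q(x) = 4/5 - 2x.
Indicial equation: r(r-1) + (-7/5) r + (4/5) = 0 -> roots r_1 = 2, r_2 = 2/5.
Take r = r_1 = 2. Let y(x) = x^r sum_{n>=0} a_n x^n with a_0 = 1.
Substitute y = x^r sum a_n x^n and match x^{r+n}. The recurrence is
  D(n) a_n - 2 a_{n-1} = 0,  where D(n) = (r+n)(r+n-1) + (-7/5)(r+n) + (4/5).
  a_n = 2 / D(n) * a_{n-1}.
Since the indicial polynomial factors as (r - r_1)(r - r_2), D(n) = (r_1 + n - r_1)(r_1 + n - r_2) = n(n + 8/5).
Evaluating step by step (a_0 = 1):
  n = 1: D(1) = 1(1 + 8/5) = 13/5; numerator = 2(1) = 2; a_1 = (2)/(13/5) = 10/13
  n = 2: D(2) = 2(2 + 8/5) = 36/5; numerator = 2(10/13) = 20/13; a_2 = (20/13)/(36/5) = 25/117
  n = 3: D(3) = 3(3 + 8/5) = 69/5; numerator = 2(25/117) = 50/117; a_3 = (50/117)/(69/5) = 250/8073
  n = 4: D(4) = 4(4 + 8/5) = 112/5; numerator = 2(250/8073) = 500/8073; a_4 = (500/8073)/(112/5) = 625/226044

r = 2; a_0 = 1; a_1 = 10/13; a_2 = 25/117; a_3 = 250/8073; a_4 = 625/226044


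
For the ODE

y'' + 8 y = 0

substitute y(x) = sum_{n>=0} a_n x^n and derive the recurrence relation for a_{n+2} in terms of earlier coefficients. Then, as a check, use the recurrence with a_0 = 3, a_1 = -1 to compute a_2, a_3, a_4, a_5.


Substitute y = sum_n a_n x^n into y'' + (const) y = 0.
y''(x) = sum_{n>=0} (n+2)(n+1) a_{n+2} x^n.
The ODE becomes sum_n [(n+2)(n+1) a_{n+2} + 8 a_n] x^n = 0.
Setting each coefficient to zero gives the recurrence:
  (n+2)(n+1) a_{n+2} + 8 a_n = 0,
  a_{n+2} = -8 / ((n+1)(n+2)) a_n.

Check with a_0 = 3, a_1 = -1 (apply the recurrence for n = 0, 1, 2, 3): a_0 = 3, a_1 = -1, a_2 = -12, a_3 = 4/3, a_4 = 8, a_5 = -8/15.

a_{n+2} = -8/((n+1)(n+2)) * a_n; check: a_0 = 3, a_1 = -1, a_2 = -12, a_3 = 4/3, a_4 = 8, a_5 = -8/15


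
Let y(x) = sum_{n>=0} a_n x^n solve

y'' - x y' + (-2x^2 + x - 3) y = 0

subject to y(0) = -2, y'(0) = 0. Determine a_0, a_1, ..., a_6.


Ansatz: y(x) = sum_{n>=0} a_n x^n, so y'(x) = sum_{n>=1} n a_n x^(n-1) and y''(x) = sum_{n>=2} n(n-1) a_n x^(n-2).
Substitute into P(x) y'' + Q(x) y' + R(x) y = 0 with P(x) = 1, Q(x) = -x, R(x) = -2x^2 + x - 3, and match powers of x.
Initial conditions: a_0 = -2, a_1 = 0.
Setting the coefficient of each power of x to zero and solving order by order (substituting the coefficients already found):
  x^0: 2 a_2 - 3 a_0 = 0  ->  2 a_2 = 3 a_0 = -6  ->  a_2 = -3
  x^1: 6 a_3 - 4 a_1 + a_0 = 0  ->  6 a_3 = 4 a_1 - a_0 = 2  ->  a_3 = 1/3
  x^2: 12 a_4 - 5 a_2 + a_1 - 2 a_0 = 0  ->  12 a_4 = 5 a_2 - a_1 + 2 a_0 = -19  ->  a_4 = -19/12
  x^3: 20 a_5 - 6 a_3 + a_2 - 2 a_1 = 0  ->  20 a_5 = 6 a_3 - a_2 + 2 a_1 = 5  ->  a_5 = 1/4
  x^4: 30 a_6 - 7 a_4 + a_3 - 2 a_2 = 0  ->  30 a_6 = 7 a_4 - a_3 + 2 a_2 = -209/12  ->  a_6 = -209/360
Truncated series: y(x) = -2 - 3 x^2 + (1/3) x^3 - (19/12) x^4 + (1/4) x^5 - (209/360) x^6 + O(x^7).

a_0 = -2; a_1 = 0; a_2 = -3; a_3 = 1/3; a_4 = -19/12; a_5 = 1/4; a_6 = -209/360


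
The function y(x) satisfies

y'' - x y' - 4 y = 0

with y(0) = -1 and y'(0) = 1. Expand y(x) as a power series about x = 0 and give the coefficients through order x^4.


Ansatz: y(x) = sum_{n>=0} a_n x^n, so y'(x) = sum_{n>=1} n a_n x^(n-1) and y''(x) = sum_{n>=2} n(n-1) a_n x^(n-2).
Substitute into P(x) y'' + Q(x) y' + R(x) y = 0 with P(x) = 1, Q(x) = -x, R(x) = -4, and match powers of x.
Initial conditions: a_0 = -1, a_1 = 1.
Setting the coefficient of each power of x to zero and solving order by order (substituting the coefficients already found):
  x^0: 2 a_2 - 4 a_0 = 0  ->  2 a_2 = 4 a_0 = -4  ->  a_2 = -2
  x^1: 6 a_3 - 5 a_1 = 0  ->  6 a_3 = 5 a_1 = 5  ->  a_3 = 5/6
  x^2: 12 a_4 - 6 a_2 = 0  ->  12 a_4 = 6 a_2 = -12  ->  a_4 = -1
Truncated series: y(x) = -1 + x - 2 x^2 + (5/6) x^3 - x^4 + O(x^5).

a_0 = -1; a_1 = 1; a_2 = -2; a_3 = 5/6; a_4 = -1


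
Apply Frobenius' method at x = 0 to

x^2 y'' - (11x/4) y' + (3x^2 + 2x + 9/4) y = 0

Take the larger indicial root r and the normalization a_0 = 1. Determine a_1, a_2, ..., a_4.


Write in Frobenius form y'' + (p(x)/x) y' + (q(x)/x^2) y = 0:
  p(x) = -11/4,  q(x) = 3x^2 + 2x + 9/4.
Indicial equation: r(r-1) + (-11/4) r + (9/4) = 0 -> roots r_1 = 3, r_2 = 3/4.
Take r = r_1 = 3. Let y(x) = x^r sum_{n>=0} a_n x^n with a_0 = 1.
Substitute y = x^r sum a_n x^n and match x^{r+n}. The recurrence is
  D(n) a_n + 2 a_{n-1} + 3 a_{n-2} = 0,  where D(n) = (r+n)(r+n-1) + (-11/4)(r+n) + (9/4).
  a_n = [-2 a_{n-1} - 3 a_{n-2}] / D(n).
Since the indicial polynomial factors as (r - r_1)(r - r_2), D(n) = (r_1 + n - r_1)(r_1 + n - r_2) = n(n + 9/4).
Evaluating step by step (a_0 = 1):
  n = 1: D(1) = 1(1 + 9/4) = 13/4; numerator = -2(1) = -2; a_1 = (-2)/(13/4) = -8/13
  n = 2: D(2) = 2(2 + 9/4) = 17/2; numerator = -2(-8/13) - 3(1) = -23/13; a_2 = (-23/13)/(17/2) = -46/221
  n = 3: D(3) = 3(3 + 9/4) = 63/4; numerator = -2(-46/221) - 3(-8/13) = 500/221; a_3 = (500/221)/(63/4) = 2000/13923
  n = 4: D(4) = 4(4 + 9/4) = 25; numerator = -2(2000/13923) - 3(-46/221) = 4694/13923; a_4 = (4694/13923)/(25) = 4694/348075

r = 3; a_0 = 1; a_1 = -8/13; a_2 = -46/221; a_3 = 2000/13923; a_4 = 4694/348075


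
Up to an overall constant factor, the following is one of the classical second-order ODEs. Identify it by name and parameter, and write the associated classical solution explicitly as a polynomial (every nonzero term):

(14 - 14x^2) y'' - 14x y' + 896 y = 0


All three coefficients share the factor 14; dividing through by 14 gives  (1 - x^2) y'' - x y' + 64 y = 0.
This matches the Chebyshev equation (1 - x^2) y'' - x y' + n^2 y = 0 (note the -x y' term, not -2x y') with n^2 = 64, so n = 8; the polynomial solution is T_8(x).
With y = sum_k a_k x^k, matching x^k gives (k+2)(k+1) a_{k+2} = (k^2 - n^2) a_k = (k - 8)(k + 8) a_k. The right side vanishes at k = 8, so the series with the parity of 8 terminates at degree 8.
Standard normalization: leading coefficient of T_n is 2^(n-1), so a_8 = 2^7 = 128. Work downward with a_k = (k+1)(k+2) a_{k+2} / ((k - 8)(k + 8)):
  a_6 = (7)(8)(128) / ((6 - 8)(6 + 8)) = 7168/(-28) = -256
  a_4 = (5)(6)(-256) / ((4 - 8)(4 + 8)) = -7680/(-48) = 160
  a_2 = (3)(4)(160) / ((2 - 8)(2 + 8)) = 1920/(-60) = -32
  a_0 = (1)(2)(-32) / ((0 - 8)(0 + 8)) = -64/(-64) = 1
Hence T_8(x) = 128 x^8 - 256 x^6 + 160 x^4 - 32 x^2 + 1.

T_8(x); series = 128 x^8 - 256 x^6 + 160 x^4 - 32 x^2 + 1


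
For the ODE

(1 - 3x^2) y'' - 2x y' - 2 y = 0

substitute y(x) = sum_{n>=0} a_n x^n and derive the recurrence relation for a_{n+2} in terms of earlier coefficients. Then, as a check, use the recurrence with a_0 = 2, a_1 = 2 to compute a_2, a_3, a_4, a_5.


Substitute y = sum_n a_n x^n.
(1 - 3 x^2) y'' contributes (n+2)(n+1) a_{n+2} - 3 n(n-1) a_n at x^n.
-2 x y'(x) contributes -2 n a_n at x^n.
-2 y(x) contributes -2 a_n at x^n.
Matching x^n: (n+2)(n+1) a_{n+2} + (-3 n(n-1) - 2 n - 2) a_n = 0.
Thus a_{n+2} = (3 n(n-1) + 2 n + 2) / ((n+1)(n+2)) * a_n.

Check with a_0 = 2, a_1 = 2 (apply the recurrence for n = 0, 1, 2, 3): a_0 = 2, a_1 = 2, a_2 = 2, a_3 = 4/3, a_4 = 2, a_5 = 26/15.

a_(n+2) = (3 n(n-1) + 2 n + 2) / ((n+1)(n+2)) * a_n; check: a_0 = 2, a_1 = 2, a_2 = 2, a_3 = 4/3, a_4 = 2, a_5 = 26/15


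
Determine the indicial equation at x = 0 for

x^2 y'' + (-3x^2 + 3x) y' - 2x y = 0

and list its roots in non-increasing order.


Divide by x^2 to reach normal form y'' + P_1(x) y' + P_2(x) y = 0 with P_1(x) = -3 + 3/x and P_2(x) = -2/x.
x = 0 is a singular point because the y'-coefficient -3 + 3/x has a pole at x = 0 and the y-coefficient -2/x has a pole at x = 0.
It is a regular singular point because x P_1(x) = p(x) = 3 - 3x and x^2 P_2(x) = q(x) = -2x are polynomials, hence analytic at x = 0.
p(0) = 3,  q(0) = 0.
Indicial equation: r(r-1) + p(0) r + q(0) = 0, i.e. r^2 + (p(0) - 1) r + q(0) = 0, i.e. r^2 + 2 r = 0.
Discriminant: (2)^2 - 4(0) = 4, so r = (-2 ± 2)/2.
Solving: r_1 = 0, r_2 = -2.

indicial: r^2 + 2 r = 0; roots r_1 = 0, r_2 = -2


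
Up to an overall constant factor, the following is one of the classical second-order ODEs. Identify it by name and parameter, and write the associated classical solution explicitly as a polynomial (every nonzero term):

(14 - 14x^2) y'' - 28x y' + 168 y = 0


All three coefficients share the factor 14; dividing through by 14 gives  (1 - x^2) y'' - 2x y' + 12 y = 0.
This matches the Legendre equation (1 - x^2) y'' - 2x y' + n(n+1) y = 0 (note the -2x y' term) with n(n+1) = 12, so n = 3; the polynomial solution is P_3(x).
With y = sum_k a_k x^k, matching x^k gives (k+2)(k+1) a_{k+2} = [k(k+1) - n(n+1)] a_k = (k - 3)(k + 4) a_k. The right side vanishes at k = 3, so the series with the parity of 3 terminates at degree 3.
Standard normalization (P_n(1) = 1): leading coefficient (2n)!/(2^n (n!)^2) = 720/(8*36) = 5/2, so a_3 = 5/2. Work downward with a_k = (k+1)(k+2) a_{k+2} / ((k - 3)(k + 4)):
  a_1 = (2)(3)(5/2) / ((1 - 3)(1 + 4)) = 15/(-10) = -3/2
Hence P_3(x) = 5 x^3/2 - 3 x/2.

P_3(x); series = 5 x^3/2 - 3 x/2


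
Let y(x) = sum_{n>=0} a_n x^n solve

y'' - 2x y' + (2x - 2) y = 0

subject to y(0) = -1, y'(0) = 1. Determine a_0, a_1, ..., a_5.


Ansatz: y(x) = sum_{n>=0} a_n x^n, so y'(x) = sum_{n>=1} n a_n x^(n-1) and y''(x) = sum_{n>=2} n(n-1) a_n x^(n-2).
Substitute into P(x) y'' + Q(x) y' + R(x) y = 0 with P(x) = 1, Q(x) = -2x, R(x) = 2x - 2, and match powers of x.
Initial conditions: a_0 = -1, a_1 = 1.
Setting the coefficient of each power of x to zero and solving order by order (substituting the coefficients already found):
  x^0: 2 a_2 - 2 a_0 = 0  ->  2 a_2 = 2 a_0 = -2  ->  a_2 = -1
  x^1: 6 a_3 - 4 a_1 + 2 a_0 = 0  ->  6 a_3 = 4 a_1 - 2 a_0 = 6  ->  a_3 = 1
  x^2: 12 a_4 - 6 a_2 + 2 a_1 = 0  ->  12 a_4 = 6 a_2 - 2 a_1 = -8  ->  a_4 = -2/3
  x^3: 20 a_5 - 8 a_3 + 2 a_2 = 0  ->  20 a_5 = 8 a_3 - 2 a_2 = 10  ->  a_5 = 1/2
Truncated series: y(x) = -1 + x - x^2 + x^3 - (2/3) x^4 + (1/2) x^5 + O(x^6).

a_0 = -1; a_1 = 1; a_2 = -1; a_3 = 1; a_4 = -2/3; a_5 = 1/2


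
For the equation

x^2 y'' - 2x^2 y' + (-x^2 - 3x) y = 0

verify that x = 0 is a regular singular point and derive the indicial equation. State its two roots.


Divide by x^2 to reach normal form y'' + P_1(x) y' + P_2(x) y = 0 with P_1(x) = -2 and P_2(x) = -1 - 3/x.
x = 0 is a singular point because the y-coefficient -1 - 3/x has a pole at x = 0.
It is a regular singular point because x P_1(x) = p(x) = -2x and x^2 P_2(x) = q(x) = -x^2 - 3x are polynomials, hence analytic at x = 0.
p(0) = 0,  q(0) = 0.
Indicial equation: r(r-1) + p(0) r + q(0) = 0, i.e. r^2 + (p(0) - 1) r + q(0) = 0, i.e. r^2 - 1 r = 0.
Discriminant: (-1)^2 - 4(0) = 1, so r = (1 ± 1)/2.
Solving: r_1 = 1, r_2 = 0.

indicial: r^2 - 1 r = 0; roots r_1 = 1, r_2 = 0


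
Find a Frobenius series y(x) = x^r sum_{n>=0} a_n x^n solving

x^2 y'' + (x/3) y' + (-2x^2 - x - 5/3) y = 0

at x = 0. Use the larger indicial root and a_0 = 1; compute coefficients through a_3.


Write in Frobenius form y'' + (p(x)/x) y' + (q(x)/x^2) y = 0:
  p(x) = 1/3,  q(x) = -2x^2 - x - 5/3.
Indicial equation: r(r-1) + (1/3) r + (-5/3) = 0 -> roots r_1 = 5/3, r_2 = -1.
Take r = r_1 = 5/3. Let y(x) = x^r sum_{n>=0} a_n x^n with a_0 = 1.
Substitute y = x^r sum a_n x^n and match x^{r+n}. The recurrence is
  D(n) a_n - 1 a_{n-1} - 2 a_{n-2} = 0,  where D(n) = (r+n)(r+n-1) + (1/3)(r+n) + (-5/3).
  a_n = [1 a_{n-1} + 2 a_{n-2}] / D(n).
Since the indicial polynomial factors as (r - r_1)(r - r_2), D(n) = (r_1 + n - r_1)(r_1 + n - r_2) = n(n + 8/3).
Evaluating step by step (a_0 = 1):
  n = 1: D(1) = 1(1 + 8/3) = 11/3; numerator = 1(1) = 1; a_1 = (1)/(11/3) = 3/11
  n = 2: D(2) = 2(2 + 8/3) = 28/3; numerator = 1(3/11) + 2(1) = 25/11; a_2 = (25/11)/(28/3) = 75/308
  n = 3: D(3) = 3(3 + 8/3) = 17; numerator = 1(75/308) + 2(3/11) = 243/308; a_3 = (243/308)/(17) = 243/5236

r = 5/3; a_0 = 1; a_1 = 3/11; a_2 = 75/308; a_3 = 243/5236


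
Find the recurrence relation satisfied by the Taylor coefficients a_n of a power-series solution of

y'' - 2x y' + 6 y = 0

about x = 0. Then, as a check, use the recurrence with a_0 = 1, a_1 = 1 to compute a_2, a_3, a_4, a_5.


Substitute y = sum_n a_n x^n.
y''(x) has coefficient (n+2)(n+1) a_{n+2} at x^n;
-2 x y'(x) has coefficient -2 n a_n at x^n (shift);
6 y(x) has coefficient 6 a_n at x^n.
Matching x^n: (n+2)(n+1) a_{n+2} + (-2n + 6) a_n = 0.
Thus a_{n+2} = (2n - 6) / ((n+1)(n+2)) * a_n.

Check with a_0 = 1, a_1 = 1 (apply the recurrence for n = 0, 1, 2, 3): a_0 = 1, a_1 = 1, a_2 = -3, a_3 = -2/3, a_4 = 1/2, a_5 = 0.

a_(n+2) = (2n - 6) / ((n+1)(n+2)) * a_n; check: a_0 = 1, a_1 = 1, a_2 = -3, a_3 = -2/3, a_4 = 1/2, a_5 = 0


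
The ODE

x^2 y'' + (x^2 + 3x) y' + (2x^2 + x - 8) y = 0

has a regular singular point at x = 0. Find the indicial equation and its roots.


Divide by x^2 to reach normal form y'' + P_1(x) y' + P_2(x) y = 0 with P_1(x) = 1 + 3/x and P_2(x) = 2 + 1/x - 8/x^2.
x = 0 is a singular point because the y'-coefficient 1 + 3/x has a pole at x = 0 and the y-coefficient 2 + 1/x - 8/x^2 has a pole at x = 0.
It is a regular singular point because x P_1(x) = p(x) = x + 3 and x^2 P_2(x) = q(x) = 2x^2 + x - 8 are polynomials, hence analytic at x = 0.
p(0) = 3,  q(0) = -8.
Indicial equation: r(r-1) + p(0) r + q(0) = 0, i.e. r^2 + (p(0) - 1) r + q(0) = 0, i.e. r^2 + 2 r - 8 = 0.
Discriminant: (2)^2 - 4(-8) = 36, so r = (-2 ± 6)/2.
Solving: r_1 = 2, r_2 = -4.

indicial: r^2 + 2 r - 8 = 0; roots r_1 = 2, r_2 = -4


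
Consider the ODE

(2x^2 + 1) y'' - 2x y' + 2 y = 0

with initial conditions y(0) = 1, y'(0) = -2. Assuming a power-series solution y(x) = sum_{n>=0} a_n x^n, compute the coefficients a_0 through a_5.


Ansatz: y(x) = sum_{n>=0} a_n x^n, so y'(x) = sum_{n>=1} n a_n x^(n-1) and y''(x) = sum_{n>=2} n(n-1) a_n x^(n-2).
Substitute into P(x) y'' + Q(x) y' + R(x) y = 0 with P(x) = 2x^2 + 1, Q(x) = -2x, R(x) = 2, and match powers of x.
Initial conditions: a_0 = 1, a_1 = -2.
Setting the coefficient of each power of x to zero and solving order by order (substituting the coefficients already found):
  x^0: 2 a_2 + 2 a_0 = 0  ->  2 a_2 = -2 a_0 = -2  ->  a_2 = -1
  x^1: 6 a_3 = 0  ->  a_3 = 0
  x^2: 12 a_4 + 2 a_2 = 0  ->  12 a_4 = -2 a_2 = 2  ->  a_4 = 1/6
  x^3: 20 a_5 + 8 a_3 = 0  ->  20 a_5 = -8 a_3 = 0  ->  a_5 = 0
Truncated series: y(x) = 1 - 2 x - x^2 + (1/6) x^4 + O(x^6).

a_0 = 1; a_1 = -2; a_2 = -1; a_3 = 0; a_4 = 1/6; a_5 = 0


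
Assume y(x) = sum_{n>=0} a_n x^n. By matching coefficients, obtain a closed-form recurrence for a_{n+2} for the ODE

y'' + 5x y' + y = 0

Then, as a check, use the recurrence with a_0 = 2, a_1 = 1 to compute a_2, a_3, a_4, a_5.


Substitute y = sum_n a_n x^n.
y''(x) has coefficient (n+2)(n+1) a_{n+2} at x^n;
5 x y'(x) has coefficient 5 n a_n at x^n (shift);
y(x) has coefficient 1 a_n at x^n.
Matching x^n: (n+2)(n+1) a_{n+2} + (5n + 1) a_n = 0.
Thus a_{n+2} = (-5n - 1) / ((n+1)(n+2)) * a_n.

Check with a_0 = 2, a_1 = 1 (apply the recurrence for n = 0, 1, 2, 3): a_0 = 2, a_1 = 1, a_2 = -1, a_3 = -1, a_4 = 11/12, a_5 = 4/5.

a_(n+2) = (-5n - 1) / ((n+1)(n+2)) * a_n; check: a_0 = 2, a_1 = 1, a_2 = -1, a_3 = -1, a_4 = 11/12, a_5 = 4/5


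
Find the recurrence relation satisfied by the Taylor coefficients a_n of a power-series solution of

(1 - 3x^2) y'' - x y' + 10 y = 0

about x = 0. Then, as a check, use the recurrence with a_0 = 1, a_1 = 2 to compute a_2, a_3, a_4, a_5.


Substitute y = sum_n a_n x^n.
(1 - 3 x^2) y'' contributes (n+2)(n+1) a_{n+2} - 3 n(n-1) a_n at x^n.
-x y'(x) contributes -n a_n at x^n.
10 y(x) contributes 10 a_n at x^n.
Matching x^n: (n+2)(n+1) a_{n+2} + (-3 n(n-1) - n + 10) a_n = 0.
Thus a_{n+2} = (3 n(n-1) + n - 10) / ((n+1)(n+2)) * a_n.

Check with a_0 = 1, a_1 = 2 (apply the recurrence for n = 0, 1, 2, 3): a_0 = 1, a_1 = 2, a_2 = -5, a_3 = -3, a_4 = 5/6, a_5 = -33/20.

a_(n+2) = (3 n(n-1) + n - 10) / ((n+1)(n+2)) * a_n; check: a_0 = 1, a_1 = 2, a_2 = -5, a_3 = -3, a_4 = 5/6, a_5 = -33/20


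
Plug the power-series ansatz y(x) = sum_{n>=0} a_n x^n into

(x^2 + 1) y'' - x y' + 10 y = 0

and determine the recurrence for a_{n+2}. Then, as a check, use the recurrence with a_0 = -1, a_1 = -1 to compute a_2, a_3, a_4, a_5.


Substitute y = sum_n a_n x^n.
(1 + 1 x^2) y'' contributes (n+2)(n+1) a_{n+2} + n(n-1) a_n at x^n.
-x y'(x) contributes -n a_n at x^n.
10 y(x) contributes 10 a_n at x^n.
Matching x^n: (n+2)(n+1) a_{n+2} + (n(n-1) - n + 10) a_n = 0.
Thus a_{n+2} = (-n(n-1) + n - 10) / ((n+1)(n+2)) * a_n.

Check with a_0 = -1, a_1 = -1 (apply the recurrence for n = 0, 1, 2, 3): a_0 = -1, a_1 = -1, a_2 = 5, a_3 = 3/2, a_4 = -25/6, a_5 = -39/40.

a_(n+2) = (-n(n-1) + n - 10) / ((n+1)(n+2)) * a_n; check: a_0 = -1, a_1 = -1, a_2 = 5, a_3 = 3/2, a_4 = -25/6, a_5 = -39/40


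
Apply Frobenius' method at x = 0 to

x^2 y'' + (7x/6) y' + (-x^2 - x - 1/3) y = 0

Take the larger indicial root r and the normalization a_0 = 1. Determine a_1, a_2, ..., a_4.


Write in Frobenius form y'' + (p(x)/x) y' + (q(x)/x^2) y = 0:
  p(x) = 7/6,  q(x) = -x^2 - x - 1/3.
Indicial equation: r(r-1) + (7/6) r + (-1/3) = 0 -> roots r_1 = 1/2, r_2 = -2/3.
Take r = r_1 = 1/2. Let y(x) = x^r sum_{n>=0} a_n x^n with a_0 = 1.
Substitute y = x^r sum a_n x^n and match x^{r+n}. The recurrence is
  D(n) a_n - 1 a_{n-1} - 1 a_{n-2} = 0,  where D(n) = (r+n)(r+n-1) + (7/6)(r+n) + (-1/3).
  a_n = [1 a_{n-1} + 1 a_{n-2}] / D(n).
Since the indicial polynomial factors as (r - r_1)(r - r_2), D(n) = (r_1 + n - r_1)(r_1 + n - r_2) = n(n + 7/6).
Evaluating step by step (a_0 = 1):
  n = 1: D(1) = 1(1 + 7/6) = 13/6; numerator = 1(1) = 1; a_1 = (1)/(13/6) = 6/13
  n = 2: D(2) = 2(2 + 7/6) = 19/3; numerator = 1(6/13) + 1(1) = 19/13; a_2 = (19/13)/(19/3) = 3/13
  n = 3: D(3) = 3(3 + 7/6) = 25/2; numerator = 1(3/13) + 1(6/13) = 9/13; a_3 = (9/13)/(25/2) = 18/325
  n = 4: D(4) = 4(4 + 7/6) = 62/3; numerator = 1(18/325) + 1(3/13) = 93/325; a_4 = (93/325)/(62/3) = 9/650

r = 1/2; a_0 = 1; a_1 = 6/13; a_2 = 3/13; a_3 = 18/325; a_4 = 9/650


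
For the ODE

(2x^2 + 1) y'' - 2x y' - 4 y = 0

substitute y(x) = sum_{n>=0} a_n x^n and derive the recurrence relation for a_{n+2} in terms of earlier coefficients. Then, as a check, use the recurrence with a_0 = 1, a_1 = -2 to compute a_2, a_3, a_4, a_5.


Substitute y = sum_n a_n x^n.
(1 + 2 x^2) y'' contributes (n+2)(n+1) a_{n+2} + 2 n(n-1) a_n at x^n.
-2 x y'(x) contributes -2 n a_n at x^n.
-4 y(x) contributes -4 a_n at x^n.
Matching x^n: (n+2)(n+1) a_{n+2} + (2 n(n-1) - 2 n - 4) a_n = 0.
Thus a_{n+2} = (-2 n(n-1) + 2 n + 4) / ((n+1)(n+2)) * a_n.

Check with a_0 = 1, a_1 = -2 (apply the recurrence for n = 0, 1, 2, 3): a_0 = 1, a_1 = -2, a_2 = 2, a_3 = -2, a_4 = 2/3, a_5 = 1/5.

a_(n+2) = (-2 n(n-1) + 2 n + 4) / ((n+1)(n+2)) * a_n; check: a_0 = 1, a_1 = -2, a_2 = 2, a_3 = -2, a_4 = 2/3, a_5 = 1/5


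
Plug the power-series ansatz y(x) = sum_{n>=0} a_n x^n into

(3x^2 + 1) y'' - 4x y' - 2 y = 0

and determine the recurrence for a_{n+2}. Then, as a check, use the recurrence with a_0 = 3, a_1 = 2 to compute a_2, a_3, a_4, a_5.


Substitute y = sum_n a_n x^n.
(1 + 3 x^2) y'' contributes (n+2)(n+1) a_{n+2} + 3 n(n-1) a_n at x^n.
-4 x y'(x) contributes -4 n a_n at x^n.
-2 y(x) contributes -2 a_n at x^n.
Matching x^n: (n+2)(n+1) a_{n+2} + (3 n(n-1) - 4 n - 2) a_n = 0.
Thus a_{n+2} = (-3 n(n-1) + 4 n + 2) / ((n+1)(n+2)) * a_n.

Check with a_0 = 3, a_1 = 2 (apply the recurrence for n = 0, 1, 2, 3): a_0 = 3, a_1 = 2, a_2 = 3, a_3 = 2, a_4 = 1, a_5 = -2/5.

a_(n+2) = (-3 n(n-1) + 4 n + 2) / ((n+1)(n+2)) * a_n; check: a_0 = 3, a_1 = 2, a_2 = 3, a_3 = 2, a_4 = 1, a_5 = -2/5


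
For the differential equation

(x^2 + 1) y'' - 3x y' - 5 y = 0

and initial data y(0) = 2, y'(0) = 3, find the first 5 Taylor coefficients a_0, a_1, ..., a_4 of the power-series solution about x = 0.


Ansatz: y(x) = sum_{n>=0} a_n x^n, so y'(x) = sum_{n>=1} n a_n x^(n-1) and y''(x) = sum_{n>=2} n(n-1) a_n x^(n-2).
Substitute into P(x) y'' + Q(x) y' + R(x) y = 0 with P(x) = x^2 + 1, Q(x) = -3x, R(x) = -5, and match powers of x.
Initial conditions: a_0 = 2, a_1 = 3.
Setting the coefficient of each power of x to zero and solving order by order (substituting the coefficients already found):
  x^0: 2 a_2 - 5 a_0 = 0  ->  2 a_2 = 5 a_0 = 10  ->  a_2 = 5
  x^1: 6 a_3 - 8 a_1 = 0  ->  6 a_3 = 8 a_1 = 24  ->  a_3 = 4
  x^2: 12 a_4 - 9 a_2 = 0  ->  12 a_4 = 9 a_2 = 45  ->  a_4 = 15/4
Truncated series: y(x) = 2 + 3 x + 5 x^2 + 4 x^3 + (15/4) x^4 + O(x^5).

a_0 = 2; a_1 = 3; a_2 = 5; a_3 = 4; a_4 = 15/4
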